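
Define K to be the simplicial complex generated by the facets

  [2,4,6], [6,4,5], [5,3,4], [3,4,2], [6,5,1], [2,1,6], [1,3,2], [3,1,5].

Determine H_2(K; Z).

Order the vertices as 1 < 2 < 3 < 4 < 5 < 6. Listing each simplex with vertices in this order, K has dimension 2 with simplices:

  0-simplices (6): [1], [2], [3], [4], [5], [6]
  1-simplices (12): [1,2], [1,3], [1,5], [1,6], [2,3], [2,4], [2,6], [3,4], [3,5], [4,5], [4,6], [5,6]
  2-simplices (8): [1,2,3], [1,2,6], [1,3,5], [1,5,6], [2,3,4], [2,4,6], [3,4,5], [4,5,6]

so the chain groups are C_0 ≅ Z^6, C_1 ≅ Z^12, C_2 ≅ Z^8.

∂_1: C_1 → C_0 maps an edge to its endpoints' difference, ∂[p,q] = q − p.
The 6×12 boundary matrix has rank 5 and Smith normal form diag(1,1,1,1,1).

The boundary map ∂_2: C_2 → C_1 maps a triangle to the signed sum of its edges. For instance
  ∂[3,4,5] = [4,5] − [3,5] + [3,4],
  ∂[1,5,6] = [5,6] − [1,6] + [1,5].
The resulting 12×8 matrix has rank 7, and its Smith normal form has invariant factors (1,1,1,1,1,1,1).

Reading off H_k = ker ∂_k / im ∂_{k+1}:

  H_2: rank ker ∂_2 − rank ∂_3 = (8 − 7) − 0 = 1, and there is no ∂_3, so H_2 = Z.

H_2 ≅ Z.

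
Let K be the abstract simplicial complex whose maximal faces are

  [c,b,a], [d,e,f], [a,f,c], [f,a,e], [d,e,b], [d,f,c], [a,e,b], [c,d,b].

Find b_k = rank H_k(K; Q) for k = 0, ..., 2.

Order the vertices as a < b < c < d < e < f. Listing each simplex with vertices in this order, K has dimension 2 with simplices:

  0-simplices (6): a, b, c, d, e, f
  1-simplices (12): ab, ac, ae, af, bc, bd, be, cd, cf, de, df, ef
  2-simplices (8): abc, abe, acf, aef, bcd, bde, cdf, def

Hence C_0 ≅ Z^6, C_1 ≅ Z^12, C_2 ≅ Z^8.

∂_1: C_1 → C_0 sends each edge [p,q] (with p < q) to q − p. For instance
  ∂ac = c − a.
This gives a 6×12 integer matrix of rank 5; reducing to Smith normal form yields diagonal entries (1,1,1,1,1).

∂_2: C_2 → C_1 maps a triangle to the signed sum of its edges. For instance
  ∂abe = be − ae + ab,
  ∂abc = bc − ac + ab.
The resulting 12×8 matrix has rank 7, and its Smith normal form has invariant factors (1,1,1,1,1,1,1).

Reading off H_k = ker ∂_k / im ∂_{k+1}:

  H_0: rank C_0 − rank ∂_1 = 6 − 5 = 1, and the invariant factors of ∂_1 are all 1, so H_0 ≅ Z.
  H_1: rank ker ∂_1 − rank ∂_2 = (12 − 5) − 7 = 0, and the invariant factors of ∂_2 are all 1, so H_1 ≅ 0.
  H_2: rank ker ∂_2 − rank ∂_3 = (8 − 7) − 0 = 1, and there is no ∂_3, so H_2 ≅ Z.

Hence the Betti numbers are b_0 = 1, b_1 = 0, b_2 = 1.

b_0 = 1, b_1 = 0, b_2 = 1.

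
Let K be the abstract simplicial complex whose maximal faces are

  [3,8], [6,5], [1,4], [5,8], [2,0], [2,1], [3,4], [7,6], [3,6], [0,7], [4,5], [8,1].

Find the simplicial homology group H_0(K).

H_0 = Z.

Order the vertices as 0 < 1 < 2 < 3 < 4 < 5 < 6 < 7 < 8. Listing each simplex with vertices in this order, K has dimension 1 with simplices:

  0-simplices (9): [0], [1], [2], [3], [4], [5], [6], [7], [8]
  1-simplices (12): [0,2], [0,7], [1,2], [1,4], [1,8], [3,4], [3,6], [3,8], [4,5], [5,6], [5,8], [6,7]

giving chain groups C_0 ≅ Z^9, C_1 ≅ Z^12.

Boundary ∂_1: C_1 → C_0 sends each edge [p,q] (with p < q) to q − p.
The 9×12 boundary matrix has rank 8 and Smith normal form diag(1,1,1,1,1,1,1,1).

Computing H_k = (kernel of ∂_k) / (image of ∂_{k+1}):

  H_0: rank C_0 − rank ∂_1 = 9 − 8 = 1, and the invariant factors of ∂_1 are all 1, so H_0 ≅ Z.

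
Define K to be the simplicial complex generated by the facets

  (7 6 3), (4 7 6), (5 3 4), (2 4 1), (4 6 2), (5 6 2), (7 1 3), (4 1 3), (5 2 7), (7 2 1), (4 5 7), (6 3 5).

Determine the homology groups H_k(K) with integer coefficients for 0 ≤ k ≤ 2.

Take the total order 1 < 2 < 3 < 4 < 5 < 6 < 7 on the vertex set. Then K (dimension 2) consists of the simplices:

  0-simplices (7): [1], [2], [3], [4], [5], [6], [7]
  1-simplices (18): [1,2], [1,3], [1,4], [1,7], [2,4], [2,5], [2,6], [2,7], [3,4], [3,5], [3,6], [3,7], [4,5], [4,6], [4,7], [5,6], [5,7], [6,7]
  2-simplices (12): [1,2,4], [1,2,7], [1,3,4], [1,3,7], [2,4,6], [2,5,6], [2,5,7], [3,4,5], [3,5,6], [3,6,7], [4,5,7], [4,6,7]

so the chain groups are C_0 ≅ Z^7, C_1 ≅ Z^18, C_2 ≅ Z^12.

Boundary ∂_1: C_1 → C_0 sends each edge [p,q] (with p < q) to q − p.
The resulting 7×18 matrix has rank 6, and its Smith normal form has invariant factors (1,1,1,1,1,1).

Boundary ∂_2: C_2 → C_1 acts by ∂[p,q,r] = [q,r] − [p,r] + [p,q]. For instance
  ∂[4,6,7] = [6,7] − [4,7] + [4,6],
  ∂[2,5,6] = [5,6] − [2,6] + [2,5].
This gives a 18×12 integer matrix of rank 12; reducing to Smith normal form yields diagonal entries (1,1,1,1,1,1,1,1,1,1,1,2).

Now H_k = ker ∂_k / im ∂_{k+1}, so:

  H_0: rank C_0 − rank ∂_1 = 7 − 6 = 1, and the invariant factors of ∂_1 are all 1, so H_0 = Z.
  H_1: rank ker ∂_1 − rank ∂_2 = (18 − 6) − 12 = 0, and ∂_2 has invariant factor 2 > 1, so H_1 = Z/2Z.
  H_2: rank ker ∂_2 − rank ∂_3 = (12 − 12) − 0 = 0, and there is no ∂_3, so H_2 = 0.

As a check, the Euler characteristic is 7 − 18 + 12 = 1, which agrees with 1 − 0 + 0 = 1.

H_0 ≅ Z,  H_1 ≅ Z/2Z,  H_2 = 0.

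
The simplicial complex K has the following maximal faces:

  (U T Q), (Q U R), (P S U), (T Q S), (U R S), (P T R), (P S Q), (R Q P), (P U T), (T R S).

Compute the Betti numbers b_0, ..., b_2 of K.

Fix the vertex order P < Q < R < S < T < U and write every simplex with vertices in increasing order. Then dim K = 2 and the simplices of K are:

  0-simplices (6): P, Q, R, S, T, U
  1-simplices (15): PQ, PR, PS, PT, PU, QR, QS, QT, QU, RS, RT, RU, ST, SU, TU
  2-simplices (10): PQR, PQS, PRT, PSU, PTU, QRU, QST, QTU, RST, RSU

Hence C_0 ≅ Z^6, C_1 ≅ Z^15, C_2 ≅ Z^10.

∂_1: C_1 → C_0 is given by ∂[p,q] = [q] − [p].
This gives a 6×15 integer matrix of rank 5; reducing to Smith normal form yields diagonal entries (1,1,1,1,1).

∂_2: C_2 → C_1 maps a triangle to the signed sum of its edges. For instance
  ∂PSU = SU − PU + PS,
  ∂RSU = SU − RU + RS.
The resulting 15×10 matrix has rank 10, and its Smith normal form has invariant factors (1,1,1,1,1,1,1,1,1,2).

From H_k ≅ ker(∂_k) / im(∂_{k+1}) we obtain:

  H_0: rank C_0 − rank ∂_1 = 6 − 5 = 1, and the invariant factors of ∂_1 are all 1, so H_0 ≅ Z.
  H_1: rank ker ∂_1 − rank ∂_2 = (15 − 5) − 10 = 0, and ∂_2 has invariant factor 2 > 1, so H_1 ≅ Z_2.
  H_2: rank ker ∂_2 − rank ∂_3 = (10 − 10) − 0 = 0, and there is no ∂_3, so H_2 ≅ 0.

As a check, the Euler characteristic is 6 − 15 + 10 = 1, which agrees with 1 − 0 + 0 = 1.
(K is a triangulation of the real projective plane RP^2.)

Hence the Betti numbers are b_0 = 1, b_1 = 0, b_2 = 0.

b_0 = 1, b_1 = 0, b_2 = 0.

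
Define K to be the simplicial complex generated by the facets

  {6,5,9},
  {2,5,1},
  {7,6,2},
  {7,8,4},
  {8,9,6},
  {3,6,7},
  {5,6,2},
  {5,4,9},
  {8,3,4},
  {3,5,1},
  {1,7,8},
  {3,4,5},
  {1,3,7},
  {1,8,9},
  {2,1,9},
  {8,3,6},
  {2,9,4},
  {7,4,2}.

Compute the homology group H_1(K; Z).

We work with the vertex ordering 1 < 2 < 3 < 4 < 5 < 6 < 7 < 8 < 9. The simplices of K, each written with vertices in increasing order, are:

  0-simplices (9): [1], [2], [3], [4], [5], [6], [7], [8], [9]
  1-simplices (27): (27 of them)
  2-simplices (18): [1,2,5], [1,2,9], [1,3,5], [1,3,7], [1,7,8], [1,8,9], [2,4,7], [2,4,9], [2,5,6], [2,6,7], [3,4,5], [3,4,8], [3,6,7], [3,6,8], [4,5,9], [4,7,8], [5,6,9], [6,8,9]

so the chain groups are C_0 ≅ Z^9, C_1 ≅ Z^27, C_2 ≅ Z^18.

Boundary ∂_1: C_1 → C_0 sends each edge [p,q] (with p < q) to q − p. For instance
  ∂[4,7] = [7] − [4].
The 9×27 boundary matrix has rank 8 and Smith normal form diag(1,1,1,1,1,1,1,1).

The boundary map ∂_2: C_2 → C_1 acts by ∂[p,q,r] = [q,r] − [p,r] + [p,q]. For instance
  ∂[2,5,6] = [5,6] − [2,6] + [2,5],
  ∂[2,4,7] = [4,7] − [2,7] + [2,4].
As a 27×18 matrix over Z this has rank 18, with invariant factors (1,1,1,1,1,1,1,1,1,1,1,1,1,1,1,1,1,2).

Reading off H_k = ker ∂_k / im ∂_{k+1}:

  H_1: rank ker ∂_1 − rank ∂_2 = (27 − 8) − 18 = 1, and ∂_2 has invariant factor 2 > 1, so H_1 = Z ⊕ Z/2Z.

H_1 ≅ Z ⊕ Z/2Z.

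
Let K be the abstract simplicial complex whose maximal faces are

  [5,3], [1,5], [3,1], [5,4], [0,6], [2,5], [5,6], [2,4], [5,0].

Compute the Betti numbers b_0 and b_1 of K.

b_0 = 1, b_1 = 3.

Fix the vertex order 0 < 1 < 2 < 3 < 4 < 5 < 6 and write every simplex with vertices in increasing order. Then dim K = 1 and the simplices of K are:

  0-simplices (7): [0], [1], [2], [3], [4], [5], [6]
  1-simplices (9): [0,5], [0,6], [1,3], [1,5], [2,4], [2,5], [3,5], [4,5], [5,6]

so the chain groups are C_0 ≅ Z^7, C_1 ≅ Z^9.

Boundary ∂_1: C_1 → C_0 sends each edge [p,q] (with p < q) to q − p.
The resulting 7×9 matrix has rank 6, and its Smith normal form has invariant factors (1,1,1,1,1,1).

Reading off H_k = ker ∂_k / im ∂_{k+1}:

  H_0: rank C_0 − rank ∂_1 = 7 − 6 = 1, and the invariant factors of ∂_1 are all 1, so H_0 = Z.
  H_1: rank ker ∂_1 − rank ∂_2 = (9 − 6) − 0 = 3, and there is no ∂_2, so H_1 = Z^3.

Hence the Betti numbers are b_0 = 1, b_1 = 3.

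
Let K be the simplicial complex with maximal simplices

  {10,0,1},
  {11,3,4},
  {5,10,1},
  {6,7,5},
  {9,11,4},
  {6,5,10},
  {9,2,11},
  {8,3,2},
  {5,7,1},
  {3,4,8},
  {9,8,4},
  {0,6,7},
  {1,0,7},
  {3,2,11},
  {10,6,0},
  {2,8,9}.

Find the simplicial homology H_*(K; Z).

H_0 ≅ Z^2,  H_1 = 0,  H_2 ≅ Z^2.

K has 12 vertices, 24 edges, 16 triangles.
rank ∂_0 = 0, rank ∂_1 = 10 ⇒ b_0 = 12 − 0 − 10 = 2; all invariant factors of ∂_1 are 1 so no torsion. So H_0 ≅ Z^2.
rank ∂_1 = 10, rank ∂_2 = 14 ⇒ b_1 = 24 − 10 − 14 = 0; all invariant factors of ∂_2 are 1 so no torsion. So H_1 ≅ 0.
rank ∂_2 = 14, rank ∂_3 = 0 ⇒ b_2 = 16 − 14 − 0 = 2. So H_2 ≅ Z^2.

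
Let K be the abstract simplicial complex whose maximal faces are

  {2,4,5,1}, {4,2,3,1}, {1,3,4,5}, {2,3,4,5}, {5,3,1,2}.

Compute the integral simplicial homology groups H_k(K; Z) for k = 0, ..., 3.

H_0 = Z,  H_1 = 0,  H_2 = 0,  H_3 = Z.

K has 5 vertices, 10 edges, 10 triangles, 5 3-simplices.
rank ∂_0 = 0, rank ∂_1 = 4 ⇒ b_0 = 5 − 0 − 4 = 1; all invariant factors of ∂_1 are 1 so no torsion. So H_0 ≅ Z.
rank ∂_1 = 4, rank ∂_2 = 6 ⇒ b_1 = 10 − 4 − 6 = 0; all invariant factors of ∂_2 are 1 so no torsion. So H_1 ≅ 0.
rank ∂_2 = 6, rank ∂_3 = 4 ⇒ b_2 = 10 − 6 − 4 = 0; all invariant factors of ∂_3 are 1 so no torsion. So H_2 ≅ 0.
rank ∂_3 = 4, rank ∂_4 = 0 ⇒ b_3 = 5 − 4 − 0 = 1. So H_3 ≅ Z.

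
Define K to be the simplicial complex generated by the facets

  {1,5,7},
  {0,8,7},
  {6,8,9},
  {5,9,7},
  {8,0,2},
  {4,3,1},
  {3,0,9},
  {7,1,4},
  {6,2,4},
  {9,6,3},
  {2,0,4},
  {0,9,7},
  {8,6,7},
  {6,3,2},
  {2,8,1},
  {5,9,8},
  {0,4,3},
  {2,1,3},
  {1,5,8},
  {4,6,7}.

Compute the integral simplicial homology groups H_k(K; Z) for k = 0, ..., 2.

H_0 ≅ Z,  H_1 ≅ Z ⊕ Z/2,  H_2 = 0.

We work with the vertex ordering 0 < 1 < 2 < 3 < 4 < 5 < 6 < 7 < 8 < 9. The simplices of K, each written with vertices in increasing order, are:

  0-simplices (10): [0], [1], [2], [3], [4], [5], [6], [7], [8], [9]
  1-simplices (30): (30 of them)
  2-simplices (20): (20 of them)

so the chain groups are C_0 ≅ Z^10, C_1 ≅ Z^30, C_2 ≅ Z^20.

The boundary map ∂_1: C_1 → C_0 sends each edge [p,q] (with p < q) to q − p.
The resulting 10×30 matrix has rank 9, and its Smith normal form has invariant factors (1,1,1,1,1,1,1,1,1).

The boundary map ∂_2: C_2 → C_1 sends each 2-simplex [p,q,r] to [q,r] − [p,r] + [p,q]. For instance
  ∂[4,6,7] = [6,7] − [4,7] + [4,6],
  ∂[0,7,8] = [7,8] − [0,8] + [0,7].
As a 30×20 matrix over Z this has rank 20, with invariant factors (1,1,1,1,1,1,1,1,1,1,1,1,1,1,1,1,1,1,1,2).

Reading off H_k = ker ∂_k / im ∂_{k+1}:

  H_0: rank C_0 − rank ∂_1 = 10 − 9 = 1, and the invariant factors of ∂_1 are all 1, so H_0 = Z.
  H_1: rank ker ∂_1 − rank ∂_2 = (30 − 9) − 20 = 1, and ∂_2 has invariant factor 2 > 1, so H_1 = Z ⊕ Z/2.
  H_2: rank ker ∂_2 − rank ∂_3 = (20 − 20) − 0 = 0, and there is no ∂_3, so H_2 = 0.

As a check, the Euler characteristic is 10 − 30 + 20 = 0, which agrees with 1 − 1 + 0 = 0.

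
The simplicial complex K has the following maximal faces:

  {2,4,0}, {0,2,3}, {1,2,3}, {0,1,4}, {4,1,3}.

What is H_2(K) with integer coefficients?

H_2 = 0.

Order the vertices as 0 < 1 < 2 < 3 < 4. Listing each simplex with vertices in this order, K has dimension 2 with simplices:

  0-simplices (5): [0], [1], [2], [3], [4]
  1-simplices (10): [0,1], [0,2], [0,3], [0,4], [1,2], [1,3], [1,4], [2,3], [2,4], [3,4]
  2-simplices (5): [0,1,4], [0,2,3], [0,2,4], [1,2,3], [1,3,4]

so the chain groups are C_0 ≅ Z^5, C_1 ≅ Z^10, C_2 ≅ Z^5.

The boundary map ∂_1: C_1 → C_0 is given by ∂[p,q] = [q] − [p]. For instance
  ∂[0,4] = [4] − [0].
As a 5×10 matrix over Z this has rank 4, with invariant factors (1,1,1,1).

The boundary map ∂_2: C_2 → C_1 maps a triangle to the signed sum of its edges. For instance
  ∂[1,2,3] = [2,3] − [1,3] + [1,2],
  ∂[0,2,4] = [2,4] − [0,4] + [0,2].
This gives a 10×5 integer matrix of rank 5; reducing to Smith normal form yields diagonal entries (1,1,1,1,1).

Reading off H_k = ker ∂_k / im ∂_{k+1}:

  H_2: rank ker ∂_2 − rank ∂_3 = (5 − 5) − 0 = 0, and there is no ∂_3, so H_2 = 0.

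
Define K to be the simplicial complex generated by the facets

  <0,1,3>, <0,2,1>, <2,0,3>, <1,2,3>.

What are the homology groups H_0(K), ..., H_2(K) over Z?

H_0 ≅ Z,  H_1 = 0,  H_2 ≅ Z.

Fix the vertex order 0 < 1 < 2 < 3 and write every simplex with vertices in increasing order. Then dim K = 2 and the simplices of K are:

  0-simplices (4): [0], [1], [2], [3]
  1-simplices (6): [0,1], [0,2], [0,3], [1,2], [1,3], [2,3]
  2-simplices (4): [0,1,2], [0,1,3], [0,2,3], [1,2,3]

Hence C_0 ≅ Z^4, C_1 ≅ Z^6, C_2 ≅ Z^4.

The boundary map ∂_1: C_1 → C_0 sends each edge [p,q] (with p < q) to q − p.
This gives a 4×6 integer matrix of rank 3; reducing to Smith normal form yields diagonal entries (1,1,1).

Boundary ∂_2: C_2 → C_1 maps a triangle to the signed sum of its edges. For instance
  ∂[0,2,3] = [2,3] − [0,3] + [0,2],
  ∂[0,1,3] = [1,3] − [0,3] + [0,1].
The 6×4 boundary matrix has rank 3 and Smith normal form diag(1,1,1).

Now H_k = ker ∂_k / im ∂_{k+1}, so:

  H_0: rank C_0 − rank ∂_1 = 4 − 3 = 1, and the invariant factors of ∂_1 are all 1, so H_0 = Z.
  H_1: rank ker ∂_1 − rank ∂_2 = (6 − 3) − 3 = 0, and the invariant factors of ∂_2 are all 1, so H_1 = 0.
  H_2: rank ker ∂_2 − rank ∂_3 = (4 − 3) − 0 = 1, and there is no ∂_3, so H_2 = Z.

As a check, the Euler characteristic is 4 − 6 + 4 = 2, which agrees with 1 − 0 + 1 = 2.
(K is a triangulation of the 2-sphere S^2.)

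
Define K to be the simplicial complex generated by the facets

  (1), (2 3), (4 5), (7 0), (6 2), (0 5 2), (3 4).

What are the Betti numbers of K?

K has 8 vertices, 8 edges, 1 triangle.
rank ∂_0 = 0, rank ∂_1 = 6 ⇒ b_0 = 8 − 0 − 6 = 2; all invariant factors of ∂_1 are 1 so no torsion. So H_0 ≅ Z^2.
rank ∂_1 = 6, rank ∂_2 = 1 ⇒ b_1 = 8 − 6 − 1 = 1; all invariant factors of ∂_2 are 1 so no torsion. So H_1 ≅ Z.
rank ∂_2 = 1, rank ∂_3 = 0 ⇒ b_2 = 1 − 1 − 0 = 0. So H_2 ≅ 0.

b_0 = 2, b_1 = 1, b_2 = 0.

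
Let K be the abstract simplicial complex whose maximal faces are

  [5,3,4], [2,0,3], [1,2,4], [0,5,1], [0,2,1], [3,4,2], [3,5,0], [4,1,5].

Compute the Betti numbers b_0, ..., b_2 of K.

b_0 = 1, b_1 = 0, b_2 = 1.

We work with the vertex ordering 0 < 1 < 2 < 3 < 4 < 5. The simplices of K, each written with vertices in increasing order, are:

  0-simplices (6): [0], [1], [2], [3], [4], [5]
  1-simplices (12): [0,1], [0,2], [0,3], [0,5], [1,2], [1,4], [1,5], [2,3], [2,4], [3,4], [3,5], [4,5]
  2-simplices (8): [0,1,2], [0,1,5], [0,2,3], [0,3,5], [1,2,4], [1,4,5], [2,3,4], [3,4,5]

Hence C_0 ≅ Z^6, C_1 ≅ Z^12, C_2 ≅ Z^8.

∂_1: C_1 → C_0 maps an edge to its endpoints' difference, ∂[p,q] = q − p.
This gives a 6×12 integer matrix of rank 5; reducing to Smith normal form yields diagonal entries (1,1,1,1,1).

Boundary ∂_2: C_2 → C_1 acts by ∂[p,q,r] = [q,r] − [p,r] + [p,q]. For instance
  ∂[1,4,5] = [4,5] − [1,5] + [1,4],
  ∂[1,2,4] = [2,4] − [1,4] + [1,2].
The resulting 12×8 matrix has rank 7, and its Smith normal form has invariant factors (1,1,1,1,1,1,1).

Reading off H_k = ker ∂_k / im ∂_{k+1}:

  H_0: rank C_0 − rank ∂_1 = 6 − 5 = 1, and the invariant factors of ∂_1 are all 1, so H_0 ≅ Z.
  H_1: rank ker ∂_1 − rank ∂_2 = (12 − 5) − 7 = 0, and the invariant factors of ∂_2 are all 1, so H_1 ≅ 0.
  H_2: rank ker ∂_2 − rank ∂_3 = (8 − 7) − 0 = 1, and there is no ∂_3, so H_2 ≅ Z.

As a check, the Euler characteristic is 6 − 12 + 8 = 2, which agrees with 1 − 0 + 1 = 2.

Hence the Betti numbers are b_0 = 1, b_1 = 0, b_2 = 1.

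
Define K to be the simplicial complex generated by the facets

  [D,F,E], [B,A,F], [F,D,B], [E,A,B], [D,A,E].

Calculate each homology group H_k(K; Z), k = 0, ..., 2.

Fix the vertex order A < B < D < E < F and write every simplex with vertices in increasing order. Then dim K = 2 and the simplices of K are:

  0-simplices (5): A, B, D, E, F
  1-simplices (10): AB, AD, AE, AF, BD, BE, BF, DE, DF, EF
  2-simplices (5): ABE, ABF, ADE, BDF, DEF

Hence C_0 ≅ Z^5, C_1 ≅ Z^10, C_2 ≅ Z^5.

∂_1: C_1 → C_0 sends each edge [p,q] (with p < q) to q − p.
The 5×10 boundary matrix has rank 4 and Smith normal form diag(1,1,1,1).

∂_2: C_2 → C_1 sends each 2-simplex [p,q,r] to [q,r] − [p,r] + [p,q]. For instance
  ∂BDF = DF − BF + BD,
  ∂ABE = BE − AE + AB.
As a 10×5 matrix over Z this has rank 5, with invariant factors (1,1,1,1,1).

Now H_k = ker ∂_k / im ∂_{k+1}, so:

  H_0: rank C_0 − rank ∂_1 = 5 − 4 = 1, and the invariant factors of ∂_1 are all 1, so H_0 ≅ Z.
  H_1: rank ker ∂_1 − rank ∂_2 = (10 − 4) − 5 = 1, and the invariant factors of ∂_2 are all 1, so H_1 ≅ Z.
  H_2: rank ker ∂_2 − rank ∂_3 = (5 − 5) − 0 = 0, and there is no ∂_3, so H_2 ≅ 0.

H_0 ≅ Z,  H_1 ≅ Z,  H_2 = 0.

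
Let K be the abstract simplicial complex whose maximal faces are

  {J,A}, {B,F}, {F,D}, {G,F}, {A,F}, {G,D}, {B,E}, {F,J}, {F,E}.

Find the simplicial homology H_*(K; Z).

K has 7 vertices, 9 edges.
rank ∂_0 = 0, rank ∂_1 = 6 ⇒ b_0 = 7 − 0 − 6 = 1; all invariant factors of ∂_1 are 1 so no torsion. So H_0 ≅ Z.
rank ∂_1 = 6, rank ∂_2 = 0 ⇒ b_1 = 9 − 6 − 0 = 3. So H_1 ≅ Z^3.

H_0 ≅ Z,  H_1 ≅ Z^3.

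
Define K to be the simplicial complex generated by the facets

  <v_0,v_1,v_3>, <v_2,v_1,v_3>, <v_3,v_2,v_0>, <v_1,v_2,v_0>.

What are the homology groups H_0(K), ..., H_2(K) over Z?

H_0 ≅ Z,  H_1 = 0,  H_2 ≅ Z.

We work with the vertex ordering v_0 < v_1 < v_2 < v_3. The simplices of K, each written with vertices in increasing order, are:

  0-simplices (4): [v_0], [v_1], [v_2], [v_3]
  1-simplices (6): [v_0,v_1], [v_0,v_2], [v_0,v_3], [v_1,v_2], [v_1,v_3], [v_2,v_3]
  2-simplices (4): [v_0,v_1,v_2], [v_0,v_1,v_3], [v_0,v_2,v_3], [v_1,v_2,v_3]

giving chain groups C_0 ≅ Z^4, C_1 ≅ Z^6, C_2 ≅ Z^4.

∂_1: C_1 → C_0 is given by ∂[p,q] = [q] − [p]. For instance
  ∂[v_1,v_2] = [v_2] − [v_1].
This gives a 4×6 integer matrix of rank 3; reducing to Smith normal form yields diagonal entries (1,1,1).

Boundary ∂_2: C_2 → C_1 maps a triangle to the signed sum of its edges. For instance
  ∂[v_0,v_2,v_3] = [v_2,v_3] − [v_0,v_3] + [v_0,v_2],
  ∂[v_0,v_1,v_3] = [v_1,v_3] − [v_0,v_3] + [v_0,v_1].
This gives a 6×4 integer matrix of rank 3; reducing to Smith normal form yields diagonal entries (1,1,1).

Now H_k = ker ∂_k / im ∂_{k+1}, so:

  H_0: rank C_0 − rank ∂_1 = 4 − 3 = 1, and the invariant factors of ∂_1 are all 1, so H_0 ≅ Z.
  H_1: rank ker ∂_1 − rank ∂_2 = (6 − 3) − 3 = 0, and the invariant factors of ∂_2 are all 1, so H_1 ≅ 0.
  H_2: rank ker ∂_2 − rank ∂_3 = (4 − 3) − 0 = 1, and there is no ∂_3, so H_2 ≅ Z.

As a check, the Euler characteristic is 4 − 6 + 4 = 2, which agrees with 1 − 0 + 1 = 2.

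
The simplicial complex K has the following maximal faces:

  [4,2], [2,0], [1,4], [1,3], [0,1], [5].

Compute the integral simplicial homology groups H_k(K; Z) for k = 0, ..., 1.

K has 6 vertices, 5 edges.
rank ∂_0 = 0, rank ∂_1 = 4 ⇒ b_0 = 6 − 0 − 4 = 2; all invariant factors of ∂_1 are 1 so no torsion. So H_0 ≅ Z^2.
rank ∂_1 = 4, rank ∂_2 = 0 ⇒ b_1 = 5 − 4 − 0 = 1. So H_1 ≅ Z.

H_0 = Z^2,  H_1 = Z.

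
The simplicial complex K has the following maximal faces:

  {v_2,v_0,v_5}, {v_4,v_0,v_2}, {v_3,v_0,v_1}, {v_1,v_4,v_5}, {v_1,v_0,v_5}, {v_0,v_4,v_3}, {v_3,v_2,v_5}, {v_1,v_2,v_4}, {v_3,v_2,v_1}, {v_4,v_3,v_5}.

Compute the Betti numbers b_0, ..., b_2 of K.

Fix the vertex order v_0 < v_1 < v_2 < v_3 < v_4 < v_5 and write every simplex with vertices in increasing order. Then dim K = 2 and the simplices of K are:

  0-simplices (6): [v_0], [v_1], [v_2], [v_3], [v_4], [v_5]
  1-simplices (15): (15 of them)
  2-simplices (10): [v_0,v_1,v_3], [v_0,v_1,v_5], [v_0,v_2,v_4], [v_0,v_2,v_5], [v_0,v_3,v_4], [v_1,v_2,v_3], [v_1,v_2,v_4], [v_1,v_4,v_5], [v_2,v_3,v_5], [v_3,v_4,v_5]

giving chain groups C_0 ≅ Z^6, C_1 ≅ Z^15, C_2 ≅ Z^10.

Boundary ∂_1: C_1 → C_0 sends each edge [p,q] (with p < q) to q − p.
The 6×15 boundary matrix has rank 5 and Smith normal form diag(1,1,1,1,1).

The boundary map ∂_2: C_2 → C_1 maps a triangle to the signed sum of its edges. For instance
  ∂[v_0,v_2,v_5] = [v_2,v_5] − [v_0,v_5] + [v_0,v_2],
  ∂[v_2,v_3,v_5] = [v_3,v_5] − [v_2,v_5] + [v_2,v_3].
The 15×10 boundary matrix has rank 10 and Smith normal form diag(1,1,1,1,1,1,1,1,1,2).

From H_k ≅ ker(∂_k) / im(∂_{k+1}) we obtain:

  H_0: rank C_0 − rank ∂_1 = 6 − 5 = 1, and the invariant factors of ∂_1 are all 1, so H_0 = Z.
  H_1: rank ker ∂_1 − rank ∂_2 = (15 − 5) − 10 = 0, and ∂_2 has invariant factor 2 > 1, so H_1 = Z/2.
  H_2: rank ker ∂_2 − rank ∂_3 = (10 − 10) − 0 = 0, and there is no ∂_3, so H_2 = 0.

As a check, the Euler characteristic is 6 − 15 + 10 = 1, which agrees with 1 − 0 + 0 = 1.

Hence the Betti numbers are b_0 = 1, b_1 = 0, b_2 = 0.

b_0 = 1, b_1 = 0, b_2 = 0.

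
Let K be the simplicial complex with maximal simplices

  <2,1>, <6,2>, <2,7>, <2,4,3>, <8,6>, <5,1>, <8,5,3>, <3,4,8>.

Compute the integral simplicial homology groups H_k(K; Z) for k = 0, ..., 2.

H_0 = Z,  H_1 = Z^2,  H_2 = 0.

Fix the vertex order 1 < 2 < 3 < 4 < 5 < 6 < 7 < 8 and write every simplex with vertices in increasing order. Then dim K = 2 and the simplices of K are:

  0-simplices (8): [1], [2], [3], [4], [5], [6], [7], [8]
  1-simplices (12): [1,2], [1,5], [2,3], [2,4], [2,6], [2,7], [3,4], [3,5], [3,8], [4,8], [5,8], [6,8]
  2-simplices (3): [2,3,4], [3,4,8], [3,5,8]

Hence C_0 ≅ Z^8, C_1 ≅ Z^12, C_2 ≅ Z^3.

∂_1: C_1 → C_0 sends each edge [p,q] (with p < q) to q − p. For instance
  ∂[2,6] = [6] − [2].
The 8×12 boundary matrix has rank 7 and Smith normal form diag(1,1,1,1,1,1,1).

Boundary ∂_2: C_2 → C_1 maps a triangle to the signed sum of its edges. For instance
  ∂[2,3,4] = [3,4] − [2,4] + [2,3],
  ∂[3,4,8] = [4,8] − [3,8] + [3,4].
As a 12×3 matrix over Z this has rank 3, with invariant factors (1,1,1).

Now H_k = ker ∂_k / im ∂_{k+1}, so:

  H_0: rank C_0 − rank ∂_1 = 8 − 7 = 1, and the invariant factors of ∂_1 are all 1, so H_0 = Z.
  H_1: rank ker ∂_1 − rank ∂_2 = (12 − 7) − 3 = 2, and the invariant factors of ∂_2 are all 1, so H_1 = Z^2.
  H_2: rank ker ∂_2 − rank ∂_3 = (3 − 3) − 0 = 0, and there is no ∂_3, so H_2 = 0.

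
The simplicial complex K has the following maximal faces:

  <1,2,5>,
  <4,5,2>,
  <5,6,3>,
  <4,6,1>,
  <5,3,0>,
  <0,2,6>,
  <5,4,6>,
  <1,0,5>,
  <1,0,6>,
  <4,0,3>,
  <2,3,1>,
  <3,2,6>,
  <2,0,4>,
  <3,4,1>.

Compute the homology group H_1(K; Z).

We work with the vertex ordering 0 < 1 < 2 < 3 < 4 < 5 < 6. The simplices of K, each written with vertices in increasing order, are:

  0-simplices (7): [0], [1], [2], [3], [4], [5], [6]
  1-simplices (21): [0,1], [0,2], [0,3], [0,4], [0,5], [0,6], [1,2], [1,3], [1,4], [1,5], [1,6], [2,3], [2,4], [2,5], [2,6], [3,4], [3,5], [3,6], [4,5], [4,6], [5,6]
  2-simplices (14): [0,1,5], [0,1,6], [0,2,4], [0,2,6], [0,3,4], [0,3,5], [1,2,3], [1,2,5], [1,3,4], [1,4,6], [2,3,6], [2,4,5], [3,5,6], [4,5,6]

giving chain groups C_0 ≅ Z^7, C_1 ≅ Z^21, C_2 ≅ Z^14.

The boundary map ∂_1: C_1 → C_0 sends each edge [p,q] (with p < q) to q − p.
As a 7×21 matrix over Z this has rank 6, with invariant factors (1,1,1,1,1,1).

∂_2: C_2 → C_1 acts by ∂[p,q,r] = [q,r] − [p,r] + [p,q]. For instance
  ∂[1,3,4] = [3,4] − [1,4] + [1,3],
  ∂[2,3,6] = [3,6] − [2,6] + [2,3].
The resulting 21×14 matrix has rank 13, and its Smith normal form has invariant factors (1,1,1,1,1,1,1,1,1,1,1,1,1).

Now H_k = ker ∂_k / im ∂_{k+1}, so:

  H_1: rank ker ∂_1 − rank ∂_2 = (21 − 6) − 13 = 2, and the invariant factors of ∂_2 are all 1, so H_1 ≅ Z^2.

H_1 ≅ Z^2.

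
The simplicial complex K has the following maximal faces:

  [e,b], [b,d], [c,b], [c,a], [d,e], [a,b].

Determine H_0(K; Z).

H_0 = Z.

K has 5 vertices, 6 edges.
rank ∂_0 = 0, rank ∂_1 = 4 ⇒ b_0 = 5 − 0 − 4 = 1; all invariant factors of ∂_1 are 1 so no torsion. So H_0 ≅ Z.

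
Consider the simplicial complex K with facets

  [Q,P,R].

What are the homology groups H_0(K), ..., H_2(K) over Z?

We work with the vertex ordering P < Q < R. The simplices of K, each written with vertices in increasing order, are:

  0-simplices (3): P, Q, R
  1-simplices (3): PQ, PR, QR
  2-simplices (1): PQR

Hence C_0 ≅ Z^3, C_1 ≅ Z^3, C_2 ≅ Z^1.

∂_1: C_1 → C_0 is given by ∂[p,q] = [q] − [p].
The resulting 3×3 matrix has rank 2, and its Smith normal form has invariant factors (1,1).

Boundary ∂_2: C_2 → C_1 maps a triangle to the signed sum of its edges. For instance
  ∂PQR = QR − PR + PQ.
The 3×1 boundary matrix has rank 1 and Smith normal form diag(1).

Computing H_k = (kernel of ∂_k) / (image of ∂_{k+1}):

  H_0: rank C_0 − rank ∂_1 = 3 − 2 = 1, and the invariant factors of ∂_1 are all 1, so H_0 ≅ Z.
  H_1: rank ker ∂_1 − rank ∂_2 = (3 − 2) − 1 = 0, and the invariant factors of ∂_2 are all 1, so H_1 ≅ 0.
  H_2: rank ker ∂_2 − rank ∂_3 = (1 − 1) − 0 = 0, and there is no ∂_3, so H_2 ≅ 0.

(K is a triangulation of the 2-simplex.)

H_0 ≅ Z,  H_1 = 0,  H_2 = 0.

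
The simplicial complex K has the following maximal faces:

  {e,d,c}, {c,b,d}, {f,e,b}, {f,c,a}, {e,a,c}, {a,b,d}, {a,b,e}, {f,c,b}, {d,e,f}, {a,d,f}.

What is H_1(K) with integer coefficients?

H_1 = Z/2Z.

Order the vertices as a < b < c < d < e < f. Listing each simplex with vertices in this order, K has dimension 2 with simplices:

  0-simplices (6): a, b, c, d, e, f
  1-simplices (15): ab, ac, ad, ae, af, bc, bd, be, bf, cd, ce, cf, de, df, ef
  2-simplices (10): abd, abe, ace, acf, adf, bcd, bcf, bef, cde, def

giving chain groups C_0 ≅ Z^6, C_1 ≅ Z^15, C_2 ≅ Z^10.

The boundary map ∂_1: C_1 → C_0 maps an edge to its endpoints' difference, ∂[p,q] = q − p. For instance
  ∂ad = d − a.
As a 6×15 matrix over Z this has rank 5, with invariant factors (1,1,1,1,1).

Boundary ∂_2: C_2 → C_1 maps a triangle to the signed sum of its edges. For instance
  ∂bcf = cf − bf + bc,
  ∂def = ef − df + de.
As a 15×10 matrix over Z this has rank 10, with invariant factors (1,1,1,1,1,1,1,1,1,2).

Reading off H_k = ker ∂_k / im ∂_{k+1}:

  H_1: rank ker ∂_1 − rank ∂_2 = (15 − 5) − 10 = 0, and ∂_2 has invariant factor 2 > 1, so H_1 ≅ Z/2Z.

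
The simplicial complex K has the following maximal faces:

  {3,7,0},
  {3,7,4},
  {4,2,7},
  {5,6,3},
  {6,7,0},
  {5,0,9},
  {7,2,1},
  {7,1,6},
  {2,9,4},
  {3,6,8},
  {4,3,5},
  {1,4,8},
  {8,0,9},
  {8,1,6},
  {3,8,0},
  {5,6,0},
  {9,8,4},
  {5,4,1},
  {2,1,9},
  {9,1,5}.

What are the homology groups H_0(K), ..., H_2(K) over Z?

H_0 ≅ Z,  H_1 ≅ Z ⊕ Z/2,  H_2 = 0.

K has 10 vertices, 30 edges, 20 triangles.
rank ∂_0 = 0, rank ∂_1 = 9 ⇒ b_0 = 10 − 0 − 9 = 1; all invariant factors of ∂_1 are 1 so no torsion. So H_0 = Z.
rank ∂_1 = 9, rank ∂_2 = 20 ⇒ b_1 = 30 − 9 − 20 = 1; ∂_2 has invariant factor(s) [2] giving torsion. So H_1 = Z ⊕ Z/2.
rank ∂_2 = 20, rank ∂_3 = 0 ⇒ b_2 = 20 − 20 − 0 = 0. So H_2 = 0.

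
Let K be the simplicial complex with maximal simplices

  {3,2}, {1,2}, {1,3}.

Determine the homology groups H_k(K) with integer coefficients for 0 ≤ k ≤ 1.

H_0 ≅ Z,  H_1 ≅ Z.

Order the vertices as 1 < 2 < 3. Listing each simplex with vertices in this order, K has dimension 1 with simplices:

  0-simplices (3): [1], [2], [3]
  1-simplices (3): [1,2], [1,3], [2,3]

so the chain groups are C_0 ≅ Z^3, C_1 ≅ Z^3.

The boundary map ∂_1: C_1 → C_0 is given by ∂[p,q] = [q] − [p].
As a 3×3 matrix over Z this has rank 2, with invariant factors (1,1).

Computing H_k = (kernel of ∂_k) / (image of ∂_{k+1}):

  H_0: rank C_0 − rank ∂_1 = 3 − 2 = 1, and the invariant factors of ∂_1 are all 1, so H_0 = Z.
  H_1: rank ker ∂_1 − rank ∂_2 = (3 − 2) − 0 = 1, and there is no ∂_2, so H_1 = Z.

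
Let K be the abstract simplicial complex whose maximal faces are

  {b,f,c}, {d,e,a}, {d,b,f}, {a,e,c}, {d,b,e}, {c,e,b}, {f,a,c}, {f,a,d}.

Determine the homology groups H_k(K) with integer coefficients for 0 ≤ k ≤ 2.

We work with the vertex ordering a < b < c < d < e < f. The simplices of K, each written with vertices in increasing order, are:

  0-simplices (6): a, b, c, d, e, f
  1-simplices (12): ac, ad, ae, af, bc, bd, be, bf, ce, cf, de, df
  2-simplices (8): ace, acf, ade, adf, bce, bcf, bde, bdf

Hence C_0 ≅ Z^6, C_1 ≅ Z^12, C_2 ≅ Z^8.

∂_1: C_1 → C_0 is given by ∂[p,q] = [q] − [p].
The resulting 6×12 matrix has rank 5, and its Smith normal form has invariant factors (1,1,1,1,1).

The boundary map ∂_2: C_2 → C_1 acts by ∂[p,q,r] = [q,r] − [p,r] + [p,q]. For instance
  ∂bce = ce − be + bc,
  ∂ace = ce − ae + ac.
This gives a 12×8 integer matrix of rank 7; reducing to Smith normal form yields diagonal entries (1,1,1,1,1,1,1).

Now H_k = ker ∂_k / im ∂_{k+1}, so:

  H_0: rank C_0 − rank ∂_1 = 6 − 5 = 1, and the invariant factors of ∂_1 are all 1, so H_0 ≅ Z.
  H_1: rank ker ∂_1 − rank ∂_2 = (12 − 5) − 7 = 0, and the invariant factors of ∂_2 are all 1, so H_1 ≅ 0.
  H_2: rank ker ∂_2 − rank ∂_3 = (8 − 7) − 0 = 1, and there is no ∂_3, so H_2 ≅ Z.

As a check, the Euler characteristic is 6 − 12 + 8 = 2, which agrees with 1 − 0 + 1 = 2.

H_0 = Z,  H_1 = 0,  H_2 = Z.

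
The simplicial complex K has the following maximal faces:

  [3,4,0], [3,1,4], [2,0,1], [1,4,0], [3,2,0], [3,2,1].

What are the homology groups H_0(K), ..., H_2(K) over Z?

Take the total order 0 < 1 < 2 < 3 < 4 on the vertex set. Then K (dimension 2) consists of the simplices:

  0-simplices (5): [0], [1], [2], [3], [4]
  1-simplices (9): [0,1], [0,2], [0,3], [0,4], [1,2], [1,3], [1,4], [2,3], [3,4]
  2-simplices (6): [0,1,2], [0,1,4], [0,2,3], [0,3,4], [1,2,3], [1,3,4]

Hence C_0 ≅ Z^5, C_1 ≅ Z^9, C_2 ≅ Z^6.

Boundary ∂_1: C_1 → C_0 maps an edge to its endpoints' difference, ∂[p,q] = q − p.
The 5×9 boundary matrix has rank 4 and Smith normal form diag(1,1,1,1).

Boundary ∂_2: C_2 → C_1 sends each 2-simplex [p,q,r] to [q,r] − [p,r] + [p,q]. For instance
  ∂[0,1,4] = [1,4] − [0,4] + [0,1],
  ∂[0,2,3] = [2,3] − [0,3] + [0,2].
The resulting 9×6 matrix has rank 5, and its Smith normal form has invariant factors (1,1,1,1,1).

Computing H_k = (kernel of ∂_k) / (image of ∂_{k+1}):

  H_0: rank C_0 − rank ∂_1 = 5 − 4 = 1, and the invariant factors of ∂_1 are all 1, so H_0 = Z.
  H_1: rank ker ∂_1 − rank ∂_2 = (9 − 4) − 5 = 0, and the invariant factors of ∂_2 are all 1, so H_1 = 0.
  H_2: rank ker ∂_2 − rank ∂_3 = (6 − 5) − 0 = 1, and there is no ∂_3, so H_2 = Z.

H_0 = Z,  H_1 = 0,  H_2 = Z.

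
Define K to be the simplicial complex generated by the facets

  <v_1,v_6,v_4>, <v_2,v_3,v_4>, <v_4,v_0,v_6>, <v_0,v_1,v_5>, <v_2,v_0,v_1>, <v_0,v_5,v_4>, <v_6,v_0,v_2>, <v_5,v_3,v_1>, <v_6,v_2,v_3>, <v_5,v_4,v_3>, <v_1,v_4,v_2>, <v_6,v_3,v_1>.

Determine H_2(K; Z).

H_2 ≅ 0.

Take the total order v_0 < v_1 < v_2 < v_3 < v_4 < v_5 < v_6 on the vertex set. Then K (dimension 2) consists of the simplices:

  0-simplices (7): [v_0], [v_1], [v_2], [v_3], [v_4], [v_5], [v_6]
  1-simplices (18): (18 of them)
  2-simplices (12): (12 of them)

giving chain groups C_0 ≅ Z^7, C_1 ≅ Z^18, C_2 ≅ Z^12.

The boundary map ∂_1: C_1 → C_0 is given by ∂[p,q] = [q] − [p]. For instance
  ∂[v_0,v_1] = [v_1] − [v_0].
The resulting 7×18 matrix has rank 6, and its Smith normal form has invariant factors (1,1,1,1,1,1).

The boundary map ∂_2: C_2 → C_1 maps a triangle to the signed sum of its edges. For instance
  ∂[v_3,v_4,v_5] = [v_4,v_5] − [v_3,v_5] + [v_3,v_4],
  ∂[v_1,v_3,v_6] = [v_3,v_6] − [v_1,v_6] + [v_1,v_3].
The resulting 18×12 matrix has rank 12, and its Smith normal form has invariant factors (1,1,1,1,1,1,1,1,1,1,1,2).

Reading off H_k = ker ∂_k / im ∂_{k+1}:

  H_2: rank ker ∂_2 − rank ∂_3 = (12 − 12) − 0 = 0, and there is no ∂_3, so H_2 = 0.

(K is a triangulation of the real projective plane RP^2.)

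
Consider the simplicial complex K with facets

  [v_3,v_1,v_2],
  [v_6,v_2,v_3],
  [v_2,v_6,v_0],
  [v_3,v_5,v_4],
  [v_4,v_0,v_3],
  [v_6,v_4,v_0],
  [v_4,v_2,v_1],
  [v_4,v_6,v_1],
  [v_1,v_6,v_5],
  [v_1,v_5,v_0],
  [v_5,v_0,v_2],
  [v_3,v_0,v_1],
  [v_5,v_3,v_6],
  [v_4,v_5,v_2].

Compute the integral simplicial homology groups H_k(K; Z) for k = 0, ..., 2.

H_0 = Z,  H_1 = Z^2,  H_2 = Z.

Take the total order v_0 < v_1 < v_2 < v_3 < v_4 < v_5 < v_6 on the vertex set. Then K (dimension 2) consists of the simplices:

  0-simplices (7): [v_0], [v_1], [v_2], [v_3], [v_4], [v_5], [v_6]
  1-simplices (21): (21 of them)
  2-simplices (14): (14 of them)

Hence C_0 ≅ Z^7, C_1 ≅ Z^21, C_2 ≅ Z^14.

∂_1: C_1 → C_0 sends each edge [p,q] (with p < q) to q − p.
As a 7×21 matrix over Z this has rank 6, with invariant factors (1,1,1,1,1,1).

The boundary map ∂_2: C_2 → C_1 acts by ∂[p,q,r] = [q,r] − [p,r] + [p,q]. For instance
  ∂[v_1,v_2,v_4] = [v_2,v_4] − [v_1,v_4] + [v_1,v_2],
  ∂[v_0,v_1,v_5] = [v_1,v_5] − [v_0,v_5] + [v_0,v_1].
The resulting 21×14 matrix has rank 13, and its Smith normal form has invariant factors (1,1,1,1,1,1,1,1,1,1,1,1,1).

Reading off H_k = ker ∂_k / im ∂_{k+1}:

  H_0: rank C_0 − rank ∂_1 = 7 − 6 = 1, and the invariant factors of ∂_1 are all 1, so H_0 ≅ Z.
  H_1: rank ker ∂_1 − rank ∂_2 = (21 − 6) − 13 = 2, and the invariant factors of ∂_2 are all 1, so H_1 ≅ Z^2.
  H_2: rank ker ∂_2 − rank ∂_3 = (14 − 13) − 0 = 1, and there is no ∂_3, so H_2 ≅ Z.

As a check, the Euler characteristic is 7 − 21 + 14 = 0, which agrees with 1 − 2 + 1 = 0.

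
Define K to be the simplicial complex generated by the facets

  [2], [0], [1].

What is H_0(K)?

H_0 = Z^3.

K has 3 vertices.
rank ∂_0 = 0, rank ∂_1 = 0 ⇒ b_0 = 3 − 0 − 0 = 3. So H_0 ≅ Z^3.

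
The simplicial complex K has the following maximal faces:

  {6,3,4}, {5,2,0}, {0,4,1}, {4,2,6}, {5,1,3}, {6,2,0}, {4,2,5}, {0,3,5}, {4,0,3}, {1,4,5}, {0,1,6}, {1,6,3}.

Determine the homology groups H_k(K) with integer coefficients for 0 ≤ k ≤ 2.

H_0 = Z,  H_1 = Z/2,  H_2 = 0.

We work with the vertex ordering 0 < 1 < 2 < 3 < 4 < 5 < 6. The simplices of K, each written with vertices in increasing order, are:

  0-simplices (7): [0], [1], [2], [3], [4], [5], [6]
  1-simplices (18): [0,1], [0,2], [0,3], [0,4], [0,5], [0,6], [1,3], [1,4], [1,5], [1,6], [2,4], [2,5], [2,6], [3,4], [3,5], [3,6], [4,5], [4,6]
  2-simplices (12): [0,1,4], [0,1,6], [0,2,5], [0,2,6], [0,3,4], [0,3,5], [1,3,5], [1,3,6], [1,4,5], [2,4,5], [2,4,6], [3,4,6]

Hence C_0 ≅ Z^7, C_1 ≅ Z^18, C_2 ≅ Z^12.

∂_1: C_1 → C_0 is given by ∂[p,q] = [q] − [p]. For instance
  ∂[1,6] = [6] − [1].
The resulting 7×18 matrix has rank 6, and its Smith normal form has invariant factors (1,1,1,1,1,1).

∂_2: C_2 → C_1 acts by ∂[p,q,r] = [q,r] − [p,r] + [p,q]. For instance
  ∂[0,1,4] = [1,4] − [0,4] + [0,1],
  ∂[0,3,4] = [3,4] − [0,4] + [0,3].
As a 18×12 matrix over Z this has rank 12, with invariant factors (1,1,1,1,1,1,1,1,1,1,1,2).

Reading off H_k = ker ∂_k / im ∂_{k+1}:

  H_0: rank C_0 − rank ∂_1 = 7 − 6 = 1, and the invariant factors of ∂_1 are all 1, so H_0 ≅ Z.
  H_1: rank ker ∂_1 − rank ∂_2 = (18 − 6) − 12 = 0, and ∂_2 has invariant factor 2 > 1, so H_1 ≅ Z/2.
  H_2: rank ker ∂_2 − rank ∂_3 = (12 − 12) − 0 = 0, and there is no ∂_3, so H_2 ≅ 0.

As a check, the Euler characteristic is 7 − 18 + 12 = 1, which agrees with 1 − 0 + 0 = 1.
(K is a triangulation of the real projective plane RP^2.)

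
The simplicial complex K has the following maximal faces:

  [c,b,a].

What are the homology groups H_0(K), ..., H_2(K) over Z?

H_0 = Z,  H_1 = 0,  H_2 = 0.

Take the total order a < b < c on the vertex set. Then K (dimension 2) consists of the simplices:

  0-simplices (3): a, b, c
  1-simplices (3): ab, ac, bc
  2-simplices (1): abc

giving chain groups C_0 ≅ Z^3, C_1 ≅ Z^3, C_2 ≅ Z^1.

Boundary ∂_1: C_1 → C_0 maps an edge to its endpoints' difference, ∂[p,q] = q − p.
As a 3×3 matrix over Z this has rank 2, with invariant factors (1,1).

Boundary ∂_2: C_2 → C_1 acts by ∂[p,q,r] = [q,r] − [p,r] + [p,q]. For instance
  ∂abc = bc − ac + ab.
The resulting 3×1 matrix has rank 1, and its Smith normal form has invariant factors (1).

From H_k ≅ ker(∂_k) / im(∂_{k+1}) we obtain:

  H_0: rank C_0 − rank ∂_1 = 3 − 2 = 1, and the invariant factors of ∂_1 are all 1, so H_0 ≅ Z.
  H_1: rank ker ∂_1 − rank ∂_2 = (3 − 2) − 1 = 0, and the invariant factors of ∂_2 are all 1, so H_1 ≅ 0.
  H_2: rank ker ∂_2 − rank ∂_3 = (1 − 1) − 0 = 0, and there is no ∂_3, so H_2 ≅ 0.

As a check, the Euler characteristic is 3 − 3 + 1 = 1, which agrees with 1 − 0 + 0 = 1.
(K is a triangulation of the 2-simplex.)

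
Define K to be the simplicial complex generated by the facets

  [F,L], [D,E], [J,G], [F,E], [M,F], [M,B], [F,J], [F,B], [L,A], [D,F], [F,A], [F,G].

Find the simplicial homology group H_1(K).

Fix the vertex order A < B < D < E < F < G < J < L < M and write every simplex with vertices in increasing order. Then dim K = 1 and the simplices of K are:

  0-simplices (9): A, B, D, E, F, G, J, L, M
  1-simplices (12): AF, AL, BF, BM, DE, DF, EF, FG, FJ, FL, FM, GJ

Hence C_0 ≅ Z^9, C_1 ≅ Z^12.

The boundary map ∂_1: C_1 → C_0 sends each edge [p,q] (with p < q) to q − p.
The 9×12 boundary matrix has rank 8 and Smith normal form diag(1,1,1,1,1,1,1,1).

Now H_k = ker ∂_k / im ∂_{k+1}, so:

  H_1: rank ker ∂_1 − rank ∂_2 = (12 − 8) − 0 = 4, and there is no ∂_2, so H_1 = Z^4.

H_1 = Z^4.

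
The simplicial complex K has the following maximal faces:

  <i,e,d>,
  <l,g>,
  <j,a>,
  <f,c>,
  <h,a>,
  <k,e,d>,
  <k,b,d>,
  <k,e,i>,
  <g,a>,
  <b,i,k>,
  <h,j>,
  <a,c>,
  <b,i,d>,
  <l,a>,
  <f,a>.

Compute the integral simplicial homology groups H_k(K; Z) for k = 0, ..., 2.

Fix the vertex order a < b < c < d < e < f < g < h < i < j < k < l and write every simplex with vertices in increasing order. Then dim K = 2 and the simplices of K are:

  0-simplices (12): a, b, c, d, e, f, g, h, i, j, k, l
  1-simplices (18): ac, af, ag, ah, aj, al, bd, bi, bk, cf, de, di, dk, ei, ek, gl, hj, ik
  2-simplices (6): bdi, bdk, bik, dei, dek, eik

Hence C_0 ≅ Z^12, C_1 ≅ Z^18, C_2 ≅ Z^6.

Boundary ∂_1: C_1 → C_0 is given by ∂[p,q] = [q] − [p].
As a 12×18 matrix over Z this has rank 10, with invariant factors (1,1,1,1,1,1,1,1,1,1).

∂_2: C_2 → C_1 acts by ∂[p,q,r] = [q,r] − [p,r] + [p,q]. For instance
  ∂bdi = di − bi + bd,
  ∂eik = ik − ek + ei.
The 18×6 boundary matrix has rank 5 and Smith normal form diag(1,1,1,1,1).

Now H_k = ker ∂_k / im ∂_{k+1}, so:

  H_0: rank C_0 − rank ∂_1 = 12 − 10 = 2, and the invariant factors of ∂_1 are all 1, so H_0 = Z^2.
  H_1: rank ker ∂_1 − rank ∂_2 = (18 − 10) − 5 = 3, and the invariant factors of ∂_2 are all 1, so H_1 = Z^3.
  H_2: rank ker ∂_2 − rank ∂_3 = (6 − 5) − 0 = 1, and there is no ∂_3, so H_2 = Z.

As a check, the Euler characteristic is 12 − 18 + 6 = 0, which agrees with 2 − 3 + 1 = 0.

H_0 = Z^2,  H_1 = Z^3,  H_2 = Z.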